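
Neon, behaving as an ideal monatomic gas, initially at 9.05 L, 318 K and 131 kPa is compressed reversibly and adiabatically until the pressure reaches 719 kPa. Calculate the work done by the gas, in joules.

n = P₁V₁/(RT₁) = 131×9.05/(8.314×318) = 0.448 mol.
Adiabatic: T₂/T₁ = (P₂/P₁)^((γ−1)/γ) ⇒ T₂ = 318×(5.49)^0.400 = 628 K; V₂ = 3.26 L.
ΔU = nCvΔT = 0.448×12.5×(628−318) = 1740 J.
Q = 0 for an adiabatic process, so W = −ΔU = -1740 J.

-1740 J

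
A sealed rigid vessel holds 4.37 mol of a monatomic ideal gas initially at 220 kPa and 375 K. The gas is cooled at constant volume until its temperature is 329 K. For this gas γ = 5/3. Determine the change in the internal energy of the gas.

-2510 J

V₁ = nRT₁/P₁ = 4.37×8.314×375/220 = 61.9 L.
Isochoric: V stays 61.9 L; P/T = const ⇒ T₂ = 329 K, P₂ = 193 kPa.
For an ideal gas ΔU = nCvΔT with Cv = (3/2)R = 12.5 J/(mol·K).
ΔU = 4.37×12.5×(329−375) = -2510 J.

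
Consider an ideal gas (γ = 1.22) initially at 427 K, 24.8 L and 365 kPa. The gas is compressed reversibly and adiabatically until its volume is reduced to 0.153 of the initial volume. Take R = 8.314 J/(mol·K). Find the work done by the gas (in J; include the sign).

n = P₁V₁/(RT₁) = 365×24.8/(8.314×427) = 2.55 mol.
Adiabatic: TV^(γ−1) = const ⇒ T₂ = 427×(6.54)^0.220 = 645 K; PV^γ = const ⇒ P₂ = 3610 kPa.
ΔU = nCvΔT = 2.55×37.8×(645−427) = 21000 J.
Q = 0 for an adiabatic process, so W = −ΔU = -21000 J.

-21000 J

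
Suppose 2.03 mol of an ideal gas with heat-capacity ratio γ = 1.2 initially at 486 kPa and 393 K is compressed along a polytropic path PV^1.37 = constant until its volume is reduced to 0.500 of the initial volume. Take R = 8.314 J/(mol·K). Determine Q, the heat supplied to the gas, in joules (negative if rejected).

4450 J

V₁ = nRT₁/P₁ = 2.03×8.314×393/486 = 13.6 L.
Polytropic n=1.37: T₂ = T₁(V₁/V₂)^(n−1) = 393×(2.00)^0.37 = 508 K; P₂ = P₁(V₁/V₂)^n = 1260 kPa.
W = (P₁V₁−P₂V₂)/(n−1) = (486×13.6−1260×6.82)/0.37 = -5240 J.
ΔU = nCvΔT = 2.03×41.6×(508−393) = 9700 J.
Q = ΔU + W = 4450 J.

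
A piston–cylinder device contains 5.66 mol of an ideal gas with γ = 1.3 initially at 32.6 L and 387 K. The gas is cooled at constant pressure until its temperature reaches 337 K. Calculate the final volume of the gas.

28.4 L

P₁ = nRT₁/V₁ = 5.66×8.314×387/32.6 = 559 kPa.
Isobaric: P stays 559 kPa; V/T = const ⇒ T₂ = 337 K, V₂ = 28.4 L.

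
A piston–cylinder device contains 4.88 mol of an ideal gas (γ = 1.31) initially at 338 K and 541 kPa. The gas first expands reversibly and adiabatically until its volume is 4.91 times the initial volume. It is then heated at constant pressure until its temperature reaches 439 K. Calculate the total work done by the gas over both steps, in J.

26700 J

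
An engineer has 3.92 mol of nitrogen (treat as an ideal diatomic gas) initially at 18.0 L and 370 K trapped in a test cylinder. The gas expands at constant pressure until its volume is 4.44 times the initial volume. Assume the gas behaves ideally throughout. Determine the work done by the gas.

41500 J

P₁ = nRT₁/V₁ = 3.92×8.314×370/18.0 = 670 kPa.
Isobaric: P stays 670 kPa; V/T = const ⇒ T₂ = 1640 K, V₂ = 79.9 L.
W = PΔV = 670×(79.9−18.0) kPa·L = 41500 J.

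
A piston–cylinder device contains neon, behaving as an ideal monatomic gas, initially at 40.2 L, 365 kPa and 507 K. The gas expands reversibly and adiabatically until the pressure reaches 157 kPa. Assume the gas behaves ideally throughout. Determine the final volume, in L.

66.7 L

Adiabatic: T₂/T₁ = (P₂/P₁)^((γ−1)/γ) ⇒ T₂ = 507×(0.430)^0.400 = 362 K; V₂ = 66.7 L.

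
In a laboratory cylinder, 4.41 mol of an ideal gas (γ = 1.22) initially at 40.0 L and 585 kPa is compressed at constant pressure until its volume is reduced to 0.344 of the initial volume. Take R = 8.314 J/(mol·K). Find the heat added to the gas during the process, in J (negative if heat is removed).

-85100 J

T₁ = P₁V₁/(nR) = 585×40.0/(4.41×8.314) = 638 K.
Isobaric: P stays 585 kPa; V/T = const ⇒ T₂ = 220 K, V₂ = 13.8 L.
W = PΔV = 585×(13.8−40.0) kPa·L = -15400 J.
ΔU = nCvΔT = 4.41×37.8×(220−638) = -69800 J.
Q = ΔU + W = nCpΔT = -85100 J.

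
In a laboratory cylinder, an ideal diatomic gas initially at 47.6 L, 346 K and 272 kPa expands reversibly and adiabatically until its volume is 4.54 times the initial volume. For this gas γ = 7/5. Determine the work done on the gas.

-14700 J

n = P₁V₁/(RT₁) = 272×47.6/(8.314×346) = 4.50 mol.
Adiabatic: TV^(γ−1) = const ⇒ T₂ = 346×(0.220)^0.400 = 189 K; PV^γ = const ⇒ P₂ = 32.7 kPa.
ΔU = nCvΔT = 4.50×20.8×(189−346) = -14700 J.
Q = 0 for an adiabatic process, so W = −ΔU = 14700 J.
Work done on the gas = −W_by = -14700 J.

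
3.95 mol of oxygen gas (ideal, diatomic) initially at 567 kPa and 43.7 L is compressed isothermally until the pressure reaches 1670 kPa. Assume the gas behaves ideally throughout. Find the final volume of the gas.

T₁ = P₁V₁/(nR) = 567×43.7/(3.95×8.314) = 754 K.
Isothermal: T stays 754 K; PV = const ⇒ V₂ = 14.8 L, P₂ = 1670 kPa.

14.8 L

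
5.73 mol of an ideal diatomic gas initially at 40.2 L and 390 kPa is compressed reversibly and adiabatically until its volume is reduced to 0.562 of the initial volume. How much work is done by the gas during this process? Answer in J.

T₁ = P₁V₁/(nR) = 390×40.2/(5.73×8.314) = 329 K.
Adiabatic: TV^(γ−1) = const ⇒ T₂ = 329×(1.78)^0.400 = 414 K; PV^γ = const ⇒ P₂ = 874 kPa.
ΔU = nCvΔT = 5.73×20.8×(414−329) = 10200 J.
Q = 0 for an adiabatic process, so W = −ΔU = -10200 J.

-10200 J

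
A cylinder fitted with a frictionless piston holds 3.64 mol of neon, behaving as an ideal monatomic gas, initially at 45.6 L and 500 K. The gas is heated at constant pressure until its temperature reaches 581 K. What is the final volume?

53.0 L

P₁ = nRT₁/V₁ = 3.64×8.314×500/45.6 = 332 kPa.
Isobaric: P stays 332 kPa; V/T = const ⇒ T₂ = 581 K, V₂ = 53.0 L.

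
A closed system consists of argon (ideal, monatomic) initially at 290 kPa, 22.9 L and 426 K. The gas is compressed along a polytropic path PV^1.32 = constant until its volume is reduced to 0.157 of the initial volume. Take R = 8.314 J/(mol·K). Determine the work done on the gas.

16800 J

n = P₁V₁/(RT₁) = 290×22.9/(8.314×426) = 1.88 mol.
Polytropic n=1.32: T₂ = T₁(V₁/V₂)^(n−1) = 426×(6.37)^0.32 = 770 K; P₂ = P₁(V₁/V₂)^n = 3340 kPa.
W = (P₁V₁−P₂V₂)/(n−1) = (290×22.9−3340×3.60)/0.32 = -16800 J.
Work done on the gas = −W_by = 16800 J.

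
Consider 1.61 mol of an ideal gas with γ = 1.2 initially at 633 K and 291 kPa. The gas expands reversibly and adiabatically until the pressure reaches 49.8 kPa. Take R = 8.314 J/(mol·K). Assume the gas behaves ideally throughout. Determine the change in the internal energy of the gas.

-10800 J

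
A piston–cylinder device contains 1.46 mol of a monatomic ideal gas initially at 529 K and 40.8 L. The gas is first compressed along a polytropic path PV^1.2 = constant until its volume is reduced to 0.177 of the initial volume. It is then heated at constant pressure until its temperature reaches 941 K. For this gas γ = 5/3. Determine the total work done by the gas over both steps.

P₁ = nRT₁/V₁ = 1.46×8.314×529/40.8 = 157 kPa.
Step 1 — Polytropic n=1.2: T₂ = T₁(V₁/V₂)^(n−1) = 529×(5.65)^0.20 = 748 K; P₂ = P₁(V₁/V₂)^n = 1260 kPa.
W = (P₁V₁−P₂V₂)/(n−1) = (157×40.8−1260×7.22)/0.20 = -13300 J.
ΔU = nCvΔT = 1.46×12.5×(748−529) = 3990 J.
Q = ΔU + W = -9300 J.
State after step 1: P = 1260 kPa, V = 7.22 L, T = 748 K.
Step 2 — Isobaric: P stays 1260 kPa; V/T = const ⇒ T₂ = 941 K, V₂ = 9.09 L.
W = PΔV = 1260×(9.09−7.22) kPa·L = 2340 J.
ΔU = nCvΔT = 1.46×12.5×(941−748) = 3520 J.
Q = ΔU + W = nCpΔT = 5860 J.
Net over both steps: W = -10900 J, Q = -3440 J, ΔU = 7500 J.

-10900 J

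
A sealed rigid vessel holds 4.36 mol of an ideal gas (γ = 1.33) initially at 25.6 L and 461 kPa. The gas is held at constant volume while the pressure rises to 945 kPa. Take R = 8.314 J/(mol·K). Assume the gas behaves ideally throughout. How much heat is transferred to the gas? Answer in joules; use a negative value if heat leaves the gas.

T₁ = P₁V₁/(nR) = 461×25.6/(4.36×8.314) = 326 K.
Isochoric: V stays 25.6 L; P/T = const ⇒ T₂ = 667 K, P₂ = 945 kPa.
W = 0 (no volume change).
ΔU = nCvΔT = 4.36×25.2×(667−326) = 37500 J.
Q = ΔU = 37500 J.

37500 J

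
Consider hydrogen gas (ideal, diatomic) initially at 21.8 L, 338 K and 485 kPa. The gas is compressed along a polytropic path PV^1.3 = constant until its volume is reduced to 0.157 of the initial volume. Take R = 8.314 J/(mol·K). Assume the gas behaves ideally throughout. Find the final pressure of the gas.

Polytropic n=1.3: T₂ = T₁(V₁/V₂)^(n−1) = 338×(6.37)^0.30 = 589 K; P₂ = P₁(V₁/V₂)^n = 5380 kPa.

5380 kPa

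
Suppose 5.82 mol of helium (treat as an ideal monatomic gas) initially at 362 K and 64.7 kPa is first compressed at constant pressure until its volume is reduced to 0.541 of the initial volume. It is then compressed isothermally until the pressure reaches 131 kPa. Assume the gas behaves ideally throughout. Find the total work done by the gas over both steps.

V₁ = nRT₁/P₁ = 5.82×8.314×362/64.7 = 271 L.
Step 1 — Isobaric: P stays 64.7 kPa; V/T = const ⇒ T₂ = 196 K, V₂ = 146 L.
W = PΔV = 64.7×(146−271) kPa·L = -8040 J.
ΔU = nCvΔT = 5.82×12.5×(196−362) = -12100 J.
Q = ΔU + W = nCpΔT = -20100 J.
State after step 1: P = 64.7 kPa, V = 146 L, T = 196 K.
Step 2 — Isothermal: T stays 196 K; PV = const ⇒ V₂ = 72.3 L, P₂ = 131 kPa.
ΔU = 0 (ideal gas, T constant).
W = nRT ln(V₂/V₁) = 5.82×8.314×196×ln(0.494) = -6680 J.
Q = ΔU + W = -6680 J.
Net over both steps: W = -14700 J, Q = -26800 J, ΔU = -12100 J.

-14700 J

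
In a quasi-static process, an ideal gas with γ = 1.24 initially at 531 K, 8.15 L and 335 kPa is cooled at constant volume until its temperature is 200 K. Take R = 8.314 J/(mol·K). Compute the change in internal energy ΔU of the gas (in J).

-7090 J

n = P₁V₁/(RT₁) = 335×8.15/(8.314×531) = 0.618 mol.
Isochoric: V stays 8.15 L; P/T = const ⇒ T₂ = 200 K, P₂ = 126 kPa.
For an ideal gas ΔU = nCvΔT with Cv = R/(γ−1) = 34.6 J/(mol·K).
ΔU = 0.618×34.6×(200−531) = -7090 J.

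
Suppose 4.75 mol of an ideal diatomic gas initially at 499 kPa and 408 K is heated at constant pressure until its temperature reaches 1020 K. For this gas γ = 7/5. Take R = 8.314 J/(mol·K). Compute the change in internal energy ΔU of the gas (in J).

60400 J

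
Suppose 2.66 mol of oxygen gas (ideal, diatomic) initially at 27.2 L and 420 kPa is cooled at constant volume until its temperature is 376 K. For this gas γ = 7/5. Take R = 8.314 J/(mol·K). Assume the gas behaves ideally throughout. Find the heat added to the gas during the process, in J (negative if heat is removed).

T₁ = P₁V₁/(nR) = 420×27.2/(2.66×8.314) = 517 K.
Isochoric: V stays 27.2 L; P/T = const ⇒ T₂ = 376 K, P₂ = 306 kPa.
W = 0 (no volume change).
ΔU = nCvΔT = 2.66×20.8×(376−517) = -7770 J.
Q = ΔU = -7770 J.

-7770 J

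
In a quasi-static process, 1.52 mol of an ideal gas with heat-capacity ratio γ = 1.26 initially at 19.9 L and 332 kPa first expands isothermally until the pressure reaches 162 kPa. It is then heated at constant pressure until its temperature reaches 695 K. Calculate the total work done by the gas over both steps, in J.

T₁ = P₁V₁/(nR) = 332×19.9/(1.52×8.314) = 523 K.
Step 1 — Isothermal: T stays 523 K; PV = const ⇒ V₂ = 40.8 L, P₂ = 162 kPa.
ΔU = 0 (ideal gas, T constant).
W = nRT ln(V₂/V₁) = 1.52×8.314×523×ln(2.05) = 4740 J.
Q = ΔU + W = 4740 J.
State after step 1: P = 162 kPa, V = 40.8 L, T = 523 K.
Step 2 — Isobaric: P stays 162 kPa; V/T = const ⇒ T₂ = 695 K, V₂ = 54.2 L.
W = PΔV = 162×(54.2−40.8) kPa·L = 2180 J.
ΔU = nCvΔT = 1.52×32.0×(695−523) = 8370 J.
Q = ΔU + W = nCpΔT = 10500 J.
Net over both steps: W = 6920 J, Q = 15300 J, ΔU = 8370 J.

6920 J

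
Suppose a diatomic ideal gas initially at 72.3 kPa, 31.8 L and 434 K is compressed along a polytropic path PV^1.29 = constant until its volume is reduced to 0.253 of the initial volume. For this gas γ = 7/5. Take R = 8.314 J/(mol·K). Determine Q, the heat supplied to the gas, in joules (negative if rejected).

n = P₁V₁/(RT₁) = 72.3×31.8/(8.314×434) = 0.637 mol.
Polytropic n=1.29: T₂ = T₁(V₁/V₂)^(n−1) = 434×(3.95)^0.29 = 647 K; P₂ = P₁(V₁/V₂)^n = 426 kPa.
W = (P₁V₁−P₂V₂)/(n−1) = (72.3×31.8−426×8.05)/0.29 = -3880 J.
ΔU = nCvΔT = 0.637×20.8×(647−434) = 2810 J.
Q = ΔU + W = -1070 J.

-1070 J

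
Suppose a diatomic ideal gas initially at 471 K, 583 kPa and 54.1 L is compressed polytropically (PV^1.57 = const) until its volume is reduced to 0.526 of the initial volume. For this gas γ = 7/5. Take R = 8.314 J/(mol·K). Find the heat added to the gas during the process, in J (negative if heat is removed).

10400 J

n = P₁V₁/(RT₁) = 583×54.1/(8.314×471) = 8.05 mol.
Polytropic n=1.57: T₂ = T₁(V₁/V₂)^(n−1) = 471×(1.90)^0.57 = 679 K; P₂ = P₁(V₁/V₂)^n = 1600 kPa.
W = (P₁V₁−P₂V₂)/(n−1) = (583×54.1−1600×28.5)/0.57 = -24500 J.
ΔU = nCvΔT = 8.05×20.8×(679−471) = 34900 J.
Q = ΔU + W = 10400 J.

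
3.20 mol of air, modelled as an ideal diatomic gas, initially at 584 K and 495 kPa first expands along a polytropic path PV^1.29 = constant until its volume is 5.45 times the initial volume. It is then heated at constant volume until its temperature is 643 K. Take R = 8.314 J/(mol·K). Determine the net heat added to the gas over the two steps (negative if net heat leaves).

24700 J

V₁ = nRT₁/P₁ = 3.20×8.314×584/495 = 31.4 L.
Step 1 — Polytropic n=1.29: T₂ = T₁(V₁/V₂)^(n−1) = 584×(0.183)^0.29 = 357 K; P₂ = P₁(V₁/V₂)^n = 55.5 kPa.
W = (P₁V₁−P₂V₂)/(n−1) = (495×31.4−55.5×171)/0.29 = 20800 J.
ΔU = nCvΔT = 3.20×20.8×(357−584) = -15100 J.
Q = ΔU + W = 5720 J.
State after step 1: P = 55.5 kPa, V = 171 L, T = 357 K.
Step 2 — Isochoric: V stays 171 L; P/T = const ⇒ T₂ = 643 K, P₂ = 100 kPa.
W = 0 (no volume change).
ΔU = nCvΔT = 3.20×20.8×(643−357) = 19000 J.
Q = ΔU = 19000 J.
Net over both steps: W = 20800 J, Q = 24700 J, ΔU = 3920 J.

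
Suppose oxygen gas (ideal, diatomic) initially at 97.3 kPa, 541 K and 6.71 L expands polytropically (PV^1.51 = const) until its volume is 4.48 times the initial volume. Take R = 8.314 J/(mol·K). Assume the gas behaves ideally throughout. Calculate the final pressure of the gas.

10.1 kPa

Polytropic n=1.51: T₂ = T₁(V₁/V₂)^(n−1) = 541×(0.223)^0.51 = 252 K; P₂ = P₁(V₁/V₂)^n = 10.1 kPa.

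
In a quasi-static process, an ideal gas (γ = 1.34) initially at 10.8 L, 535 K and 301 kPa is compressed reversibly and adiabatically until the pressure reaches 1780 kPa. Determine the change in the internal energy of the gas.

5450 J

n = P₁V₁/(RT₁) = 301×10.8/(8.314×535) = 0.731 mol.
Adiabatic: T₂/T₁ = (P₂/P₁)^((γ−1)/γ) ⇒ T₂ = 535×(5.91)^0.254 = 840 K; V₂ = 2.87 L.
For an ideal gas ΔU = nCvΔT with Cv = R/(γ−1) = 24.5 J/(mol·K).
ΔU = 0.731×24.5×(840−535) = 5450 J.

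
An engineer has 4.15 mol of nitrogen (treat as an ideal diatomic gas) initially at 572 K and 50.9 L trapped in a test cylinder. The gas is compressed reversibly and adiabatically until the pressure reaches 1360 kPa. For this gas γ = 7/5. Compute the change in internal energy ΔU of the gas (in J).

P₁ = nRT₁/V₁ = 4.15×8.314×572/50.9 = 388 kPa.
Adiabatic: T₂/T₁ = (P₂/P₁)^((γ−1)/γ) ⇒ T₂ = 572×(3.51)^0.286 = 819 K; V₂ = 20.8 L.
For an ideal gas ΔU = nCvΔT with Cv = (5/2)R = 20.8 J/(mol·K).
ΔU = 4.15×20.8×(819−572) = 21300 J.

21300 J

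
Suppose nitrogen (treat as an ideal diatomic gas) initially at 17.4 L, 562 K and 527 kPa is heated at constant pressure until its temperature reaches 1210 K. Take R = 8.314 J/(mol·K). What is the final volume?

37.5 L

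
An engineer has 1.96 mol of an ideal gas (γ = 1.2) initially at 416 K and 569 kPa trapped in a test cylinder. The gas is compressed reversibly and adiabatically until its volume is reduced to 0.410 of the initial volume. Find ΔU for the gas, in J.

6620 J

V₁ = nRT₁/P₁ = 1.96×8.314×416/569 = 11.9 L.
Adiabatic: TV^(γ−1) = const ⇒ T₂ = 416×(2.44)^0.200 = 497 K; PV^γ = const ⇒ P₂ = 1660 kPa.
For an ideal gas ΔU = nCvΔT with Cv = R/(γ−1) = 41.6 J/(mol·K).
ΔU = 1.96×41.6×(497−416) = 6620 J.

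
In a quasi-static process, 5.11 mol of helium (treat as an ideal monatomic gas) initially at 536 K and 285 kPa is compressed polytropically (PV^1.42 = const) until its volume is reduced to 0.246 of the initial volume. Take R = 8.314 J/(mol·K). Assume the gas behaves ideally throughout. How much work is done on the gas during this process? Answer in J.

V₁ = nRT₁/P₁ = 5.11×8.314×536/285 = 79.9 L.
Polytropic n=1.42: T₂ = T₁(V₁/V₂)^(n−1) = 536×(4.07)^0.42 = 966 K; P₂ = P₁(V₁/V₂)^n = 2090 kPa.
W = (P₁V₁−P₂V₂)/(n−1) = (285×79.9−2090×19.7)/0.42 = -43500 J.
Work done on the gas = −W_by = 43500 J.

43500 J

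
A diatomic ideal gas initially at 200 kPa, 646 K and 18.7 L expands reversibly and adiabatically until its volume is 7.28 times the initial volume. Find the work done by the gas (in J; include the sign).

n = P₁V₁/(RT₁) = 200×18.7/(8.314×646) = 0.696 mol.
Adiabatic: TV^(γ−1) = const ⇒ T₂ = 646×(0.137)^0.400 = 292 K; PV^γ = const ⇒ P₂ = 12.4 kPa.
ΔU = nCvΔT = 0.696×20.8×(292−646) = -5120 J.
Q = 0 for an adiabatic process, so W = −ΔU = 5120 J.

5120 J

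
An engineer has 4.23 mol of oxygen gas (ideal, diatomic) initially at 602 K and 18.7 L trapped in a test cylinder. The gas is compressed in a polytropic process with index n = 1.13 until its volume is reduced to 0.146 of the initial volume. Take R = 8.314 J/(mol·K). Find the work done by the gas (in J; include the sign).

P₁ = nRT₁/V₁ = 4.23×8.314×602/18.7 = 1130 kPa.
Polytropic n=1.13: T₂ = T₁(V₁/V₂)^(n−1) = 602×(6.85)^0.13 = 773 K; P₂ = P₁(V₁/V₂)^n = 9960 kPa.
W = (P₁V₁−P₂V₂)/(n−1) = (1130×18.7−9960×2.73)/0.13 = -46300 J.

-46300 J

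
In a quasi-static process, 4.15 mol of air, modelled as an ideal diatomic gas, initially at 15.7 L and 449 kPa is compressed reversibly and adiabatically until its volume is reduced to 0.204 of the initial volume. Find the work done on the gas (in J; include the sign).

T₁ = P₁V₁/(nR) = 449×15.7/(4.15×8.314) = 204 K.
Adiabatic: TV^(γ−1) = const ⇒ T₂ = 204×(4.90)^0.400 = 386 K; PV^γ = const ⇒ P₂ = 4160 kPa.
ΔU = nCvΔT = 4.15×20.8×(386−204) = 15700 J.
Q = 0 for an adiabatic process, so W = −ΔU = -15700 J.
Work done on the gas = −W_by = 15700 J.

15700 J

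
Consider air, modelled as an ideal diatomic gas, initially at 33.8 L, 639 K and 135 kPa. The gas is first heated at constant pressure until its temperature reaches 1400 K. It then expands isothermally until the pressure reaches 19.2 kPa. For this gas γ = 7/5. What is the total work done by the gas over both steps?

n = P₁V₁/(RT₁) = 135×33.8/(8.314×639) = 0.859 mol.
Step 1 — Isobaric: P stays 135 kPa; V/T = const ⇒ T₂ = 1400 K, V₂ = 74.1 L.
W = PΔV = 135×(74.1−33.8) kPa·L = 5430 J.
ΔU = nCvΔT = 0.859×20.8×(1400−639) = 13600 J.
Q = ΔU + W = nCpΔT = 19000 J.
State after step 1: P = 135 kPa, V = 74.1 L, T = 1400 K.
Step 2 — Isothermal: T stays 1400 K; PV = const ⇒ V₂ = 521 L, P₂ = 19.2 kPa.
ΔU = 0 (ideal gas, T constant).
W = nRT ln(V₂/V₁) = 0.859×8.314×1400×ln(7.03) = 19500 J.
Q = ΔU + W = 19500 J.
Net over both steps: W = 24900 J, Q = 38500 J, ΔU = 13600 J.

24900 J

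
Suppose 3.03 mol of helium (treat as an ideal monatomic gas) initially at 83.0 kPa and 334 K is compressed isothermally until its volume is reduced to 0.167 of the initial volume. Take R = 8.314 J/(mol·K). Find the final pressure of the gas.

V₁ = nRT₁/P₁ = 3.03×8.314×334/83.0 = 101 L.
Isothermal: T stays 334 K; PV = const ⇒ V₂ = 16.9 L, P₂ = 497 kPa.

497 kPa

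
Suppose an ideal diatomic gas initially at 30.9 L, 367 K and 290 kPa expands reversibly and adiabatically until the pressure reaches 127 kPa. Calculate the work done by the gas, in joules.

4710 J

n = P₁V₁/(RT₁) = 290×30.9/(8.314×367) = 2.94 mol.
Adiabatic: T₂/T₁ = (P₂/P₁)^((γ−1)/γ) ⇒ T₂ = 367×(0.438)^0.286 = 290 K; V₂ = 55.7 L.
ΔU = nCvΔT = 2.94×20.8×(290−367) = -4710 J.
Q = 0 for an adiabatic process, so W = −ΔU = 4710 J.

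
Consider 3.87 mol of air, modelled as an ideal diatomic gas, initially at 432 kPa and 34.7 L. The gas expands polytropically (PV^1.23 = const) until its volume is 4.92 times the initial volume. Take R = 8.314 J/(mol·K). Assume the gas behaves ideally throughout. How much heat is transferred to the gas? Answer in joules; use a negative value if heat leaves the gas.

8500 J

T₁ = P₁V₁/(nR) = 432×34.7/(3.87×8.314) = 466 K.
Polytropic n=1.23: T₂ = T₁(V₁/V₂)^(n−1) = 466×(0.203)^0.23 = 323 K; P₂ = P₁(V₁/V₂)^n = 60.9 kPa.
W = (P₁V₁−P₂V₂)/(n−1) = (432×34.7−60.9×171)/0.23 = 20000 J.
ΔU = nCvΔT = 3.87×20.8×(323−466) = -11500 J.
Q = ΔU + W = 8500 J.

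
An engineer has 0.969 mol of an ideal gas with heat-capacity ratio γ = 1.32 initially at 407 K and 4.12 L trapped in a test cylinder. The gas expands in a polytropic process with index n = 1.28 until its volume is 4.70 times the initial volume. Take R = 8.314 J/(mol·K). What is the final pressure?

P₁ = nRT₁/V₁ = 0.969×8.314×407/4.12 = 796 kPa.
Polytropic n=1.28: T₂ = T₁(V₁/V₂)^(n−1) = 407×(0.213)^0.28 = 264 K; P₂ = P₁(V₁/V₂)^n = 110 kPa.

110 kPa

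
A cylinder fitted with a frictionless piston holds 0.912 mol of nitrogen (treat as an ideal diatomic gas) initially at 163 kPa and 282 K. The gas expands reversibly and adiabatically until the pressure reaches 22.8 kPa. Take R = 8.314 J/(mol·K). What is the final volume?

53.5 L

V₁ = nRT₁/P₁ = 0.912×8.314×282/163 = 13.1 L.
Adiabatic: T₂/T₁ = (P₂/P₁)^((γ−1)/γ) ⇒ T₂ = 282×(0.140)^0.286 = 161 K; V₂ = 53.5 L.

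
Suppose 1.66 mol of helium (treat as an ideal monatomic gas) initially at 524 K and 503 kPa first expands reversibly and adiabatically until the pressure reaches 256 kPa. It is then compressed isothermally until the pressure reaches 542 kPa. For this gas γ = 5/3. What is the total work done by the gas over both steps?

V₁ = nRT₁/P₁ = 1.66×8.314×524/503 = 14.4 L.
Step 1 — Adiabatic: T₂/T₁ = (P₂/P₁)^((γ−1)/γ) ⇒ T₂ = 524×(0.509)^0.400 = 400 K; V₂ = 21.6 L.
ΔU = nCvΔT = 1.66×12.5×(400−524) = -2570 J.
Q = 0 for an adiabatic process, so W = −ΔU = 2570 J.
State after step 1: P = 256 kPa, V = 21.6 L, T = 400 K.
Step 2 — Isothermal: T stays 400 K; PV = const ⇒ V₂ = 10.2 L, P₂ = 542 kPa.
ΔU = 0 (ideal gas, T constant).
W = nRT ln(V₂/V₁) = 1.66×8.314×400×ln(0.472) = -4140 J.
Q = ΔU + W = -4140 J.
Net over both steps: W = -1570 J, Q = -4140 J, ΔU = -2570 J.

-1570 J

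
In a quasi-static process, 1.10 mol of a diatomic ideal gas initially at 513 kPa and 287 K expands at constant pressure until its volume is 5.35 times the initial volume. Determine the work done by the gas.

11400 J

V₁ = nRT₁/P₁ = 1.10×8.314×287/513 = 5.12 L.
Isobaric: P stays 513 kPa; V/T = const ⇒ T₂ = 1540 K, V₂ = 27.4 L.
W = PΔV = 513×(27.4−5.12) kPa·L = 11400 J.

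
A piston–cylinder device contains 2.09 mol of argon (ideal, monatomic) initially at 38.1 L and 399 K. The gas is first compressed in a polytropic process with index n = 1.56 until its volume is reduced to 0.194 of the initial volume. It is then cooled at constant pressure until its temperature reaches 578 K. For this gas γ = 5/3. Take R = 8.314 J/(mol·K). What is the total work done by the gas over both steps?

P₁ = nRT₁/V₁ = 2.09×8.314×399/38.1 = 182 kPa.
Step 1 — Polytropic n=1.56: T₂ = T₁(V₁/V₂)^(n−1) = 399×(5.15)^0.56 = 1000 K; P₂ = P₁(V₁/V₂)^n = 2350 kPa.
W = (P₁V₁−P₂V₂)/(n−1) = (182×38.1−2350×7.39)/0.56 = -18600 J.
ΔU = nCvΔT = 2.09×12.5×(1000−399) = 15700 J.
Q = ΔU + W = -2980 J.
State after step 1: P = 2350 kPa, V = 7.39 L, T = 1000 K.
Step 2 — Isobaric: P stays 2350 kPa; V/T = const ⇒ T₂ = 578 K, V₂ = 4.27 L.
W = PΔV = 2350×(4.27−7.39) kPa·L = -7320 J.
ΔU = nCvΔT = 2.09×12.5×(578−1000) = -11000 J.
Q = ΔU + W = nCpΔT = -18300 J.
Net over both steps: W = -26000 J, Q = -21300 J, ΔU = 4670 J.

-26000 J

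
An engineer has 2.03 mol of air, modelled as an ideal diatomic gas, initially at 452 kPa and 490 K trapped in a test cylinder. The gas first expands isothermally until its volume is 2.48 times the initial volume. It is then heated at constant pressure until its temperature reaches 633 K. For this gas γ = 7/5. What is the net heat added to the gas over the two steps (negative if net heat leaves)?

V₁ = nRT₁/P₁ = 2.03×8.314×490/452 = 18.3 L.
Step 1 — Isothermal: T stays 490 K; PV = const ⇒ V₂ = 45.4 L, P₂ = 182 kPa.
ΔU = 0 (ideal gas, T constant).
W = nRT ln(V₂/V₁) = 2.03×8.314×490×ln(2.48) = 7510 J.
Q = ΔU + W = 7510 J.
State after step 1: P = 182 kPa, V = 45.4 L, T = 490 K.
Step 2 — Isobaric: P stays 182 kPa; V/T = const ⇒ T₂ = 633 K, V₂ = 58.6 L.
W = PΔV = 182×(58.6−45.4) kPa·L = 2410 J.
ΔU = nCvΔT = 2.03×20.8×(633−490) = 6030 J.
Q = ΔU + W = nCpΔT = 8450 J.
Net over both steps: W = 9920 J, Q = 16000 J, ΔU = 6030 J.

16000 J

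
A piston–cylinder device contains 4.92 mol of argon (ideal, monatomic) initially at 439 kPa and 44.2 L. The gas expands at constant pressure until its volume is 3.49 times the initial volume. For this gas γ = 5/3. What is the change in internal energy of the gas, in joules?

T₁ = P₁V₁/(nR) = 439×44.2/(4.92×8.314) = 474 K.
Isobaric: P stays 439 kPa; V/T = const ⇒ T₂ = 1660 K, V₂ = 154 L.
For an ideal gas ΔU = nCvΔT with Cv = (3/2)R = 12.5 J/(mol·K).
ΔU = 4.92×12.5×(1660−474) = 72500 J.

72500 J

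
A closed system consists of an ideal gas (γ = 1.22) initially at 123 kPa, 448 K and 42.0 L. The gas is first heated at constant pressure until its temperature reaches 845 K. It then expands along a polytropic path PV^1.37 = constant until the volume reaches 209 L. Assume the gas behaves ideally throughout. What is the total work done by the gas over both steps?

n = P₁V₁/(RT₁) = 123×42.0/(8.314×448) = 1.39 mol.
Step 1 — Isobaric: P stays 123 kPa; V/T = const ⇒ T₂ = 845 K, V₂ = 79.2 L.
W = PΔV = 123×(79.2−42.0) kPa·L = 4580 J.
ΔU = nCvΔT = 1.39×37.8×(845−448) = 20800 J.
Q = ΔU + W = nCpΔT = 25400 J.
State after step 1: P = 123 kPa, V = 79.2 L, T = 845 K.
Step 2 — Polytropic n=1.37: T₂ = T₁(V₁/V₂)^(n−1) = 845×(0.379)^0.37 = 590 K; P₂ = P₁(V₁/V₂)^n = 32.6 kPa.
W = (P₁V₁−P₂V₂)/(n−1) = (123×79.2−32.6×209)/0.37 = 7940 J.
ΔU = nCvΔT = 1.39×37.8×(590−845) = -13400 J.
Q = ΔU + W = -5420 J.
Net over both steps: W = 12500 J, Q = 20000 J, ΔU = 7450 J.

12500 J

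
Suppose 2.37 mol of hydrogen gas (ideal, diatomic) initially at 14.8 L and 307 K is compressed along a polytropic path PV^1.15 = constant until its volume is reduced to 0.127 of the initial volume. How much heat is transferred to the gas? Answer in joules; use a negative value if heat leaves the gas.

P₁ = nRT₁/V₁ = 2.37×8.314×307/14.8 = 409 kPa.
Polytropic n=1.15: T₂ = T₁(V₁/V₂)^(n−1) = 307×(7.87)^0.15 = 418 K; P₂ = P₁(V₁/V₂)^n = 4390 kPa.
W = (P₁V₁−P₂V₂)/(n−1) = (409×14.8−4390×1.88)/0.15 = -14600 J.
ΔU = nCvΔT = 2.37×20.8×(418−307) = 5490 J.
Q = ΔU + W = -9140 J.

-9140 J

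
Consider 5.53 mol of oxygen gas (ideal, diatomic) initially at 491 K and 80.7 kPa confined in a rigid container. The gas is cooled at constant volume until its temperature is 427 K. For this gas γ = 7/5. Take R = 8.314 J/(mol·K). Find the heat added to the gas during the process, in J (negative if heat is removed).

-7360 J

V₁ = nRT₁/P₁ = 5.53×8.314×491/80.7 = 280 L.
Isochoric: V stays 280 L; P/T = const ⇒ T₂ = 427 K, P₂ = 70.2 kPa.
W = 0 (no volume change).
ΔU = nCvΔT = 5.53×20.8×(427−491) = -7360 J.
Q = ΔU = -7360 J.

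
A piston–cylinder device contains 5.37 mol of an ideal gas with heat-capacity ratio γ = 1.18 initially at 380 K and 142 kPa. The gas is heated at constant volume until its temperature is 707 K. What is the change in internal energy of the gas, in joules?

V₁ = nRT₁/P₁ = 5.37×8.314×380/142 = 119 L.
Isochoric: V stays 119 L; P/T = const ⇒ T₂ = 707 K, P₂ = 264 kPa.
For an ideal gas ΔU = nCvΔT with Cv = R/(γ−1) = 46.2 J/(mol·K).
ΔU = 5.37×46.2×(707−380) = 81100 J.

81100 J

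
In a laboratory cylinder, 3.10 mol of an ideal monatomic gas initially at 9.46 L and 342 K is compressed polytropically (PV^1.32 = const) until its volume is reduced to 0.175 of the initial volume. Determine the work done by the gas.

P₁ = nRT₁/V₁ = 3.10×8.314×342/9.46 = 932 kPa.
Polytropic n=1.32: T₂ = T₁(V₁/V₂)^(n−1) = 342×(5.71)^0.32 = 597 K; P₂ = P₁(V₁/V₂)^n = 9300 kPa.
W = (P₁V₁−P₂V₂)/(n−1) = (932×9.46−9300×1.66)/0.32 = -20600 J.

-20600 J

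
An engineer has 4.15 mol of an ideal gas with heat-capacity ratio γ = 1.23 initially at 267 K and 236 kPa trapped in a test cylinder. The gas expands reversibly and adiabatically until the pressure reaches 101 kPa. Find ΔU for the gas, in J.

-5880 J

V₁ = nRT₁/P₁ = 4.15×8.314×267/236 = 39.0 L.
Adiabatic: T₂/T₁ = (P₂/P₁)^((γ−1)/γ) ⇒ T₂ = 267×(0.428)^0.187 = 228 K; V₂ = 77.8 L.
For an ideal gas ΔU = nCvΔT with Cv = R/(γ−1) = 36.1 J/(mol·K).
ΔU = 4.15×36.1×(228−267) = -5880 J.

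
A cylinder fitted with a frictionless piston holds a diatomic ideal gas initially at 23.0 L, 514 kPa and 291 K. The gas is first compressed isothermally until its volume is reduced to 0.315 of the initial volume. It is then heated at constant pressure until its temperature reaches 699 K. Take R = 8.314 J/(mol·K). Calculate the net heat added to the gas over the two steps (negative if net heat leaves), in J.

n = P₁V₁/(RT₁) = 514×23.0/(8.314×291) = 4.89 mol.
Step 1 — Isothermal: T stays 291 K; PV = const ⇒ V₂ = 7.25 L, P₂ = 1630 kPa.
ΔU = 0 (ideal gas, T constant).
W = nRT ln(V₂/V₁) = 4.89×8.314×291×ln(0.315) = -13700 J.
Q = ΔU + W = -13700 J.
State after step 1: P = 1630 kPa, V = 7.25 L, T = 291 K.
Step 2 — Isobaric: P stays 1630 kPa; V/T = const ⇒ T₂ = 699 K, V₂ = 17.4 L.
W = PΔV = 1630×(17.4−7.25) kPa·L = 16600 J.
ΔU = nCvΔT = 4.89×20.8×(699−291) = 41400 J.
Q = ΔU + W = nCpΔT = 58000 J.
Net over both steps: W = 2920 J, Q = 44400 J, ΔU = 41400 J.

44400 J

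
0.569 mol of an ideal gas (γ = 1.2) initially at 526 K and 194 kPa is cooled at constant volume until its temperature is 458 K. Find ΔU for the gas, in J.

V₁ = nRT₁/P₁ = 0.569×8.314×526/194 = 12.8 L.
Isochoric: V stays 12.8 L; P/T = const ⇒ T₂ = 458 K, P₂ = 169 kPa.
For an ideal gas ΔU = nCvΔT with Cv = R/(γ−1) = 41.6 J/(mol·K).
ΔU = 0.569×41.6×(458−526) = -1610 J.

-1610 J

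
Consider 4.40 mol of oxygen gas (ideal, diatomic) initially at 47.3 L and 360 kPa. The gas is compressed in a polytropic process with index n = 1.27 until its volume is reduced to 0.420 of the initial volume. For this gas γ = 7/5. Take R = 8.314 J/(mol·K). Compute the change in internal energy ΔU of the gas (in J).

11200 J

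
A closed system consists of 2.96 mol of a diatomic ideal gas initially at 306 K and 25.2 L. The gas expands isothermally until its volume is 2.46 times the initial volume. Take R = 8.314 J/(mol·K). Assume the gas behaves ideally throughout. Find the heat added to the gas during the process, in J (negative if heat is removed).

P₁ = nRT₁/V₁ = 2.96×8.314×306/25.2 = 299 kPa.
Isothermal: T stays 306 K; PV = const ⇒ V₂ = 62.0 L, P₂ = 121 kPa.
ΔU = 0 (ideal gas, T constant).
W = nRT ln(V₂/V₁) = 2.96×8.314×306×ln(2.46) = 6780 J.
Q = ΔU + W = 6780 J.

6780 J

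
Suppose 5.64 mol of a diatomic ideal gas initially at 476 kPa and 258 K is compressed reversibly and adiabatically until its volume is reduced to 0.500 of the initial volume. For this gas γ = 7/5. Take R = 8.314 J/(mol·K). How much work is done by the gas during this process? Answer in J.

V₁ = nRT₁/P₁ = 5.64×8.314×258/476 = 25.4 L.
Adiabatic: TV^(γ−1) = const ⇒ T₂ = 258×(2.00)^0.400 = 340 K; PV^γ = const ⇒ P₂ = 1260 kPa.
ΔU = nCvΔT = 5.64×20.8×(340−258) = 9660 J.
Q = 0 for an adiabatic process, so W = −ΔU = -9660 J.

-9660 J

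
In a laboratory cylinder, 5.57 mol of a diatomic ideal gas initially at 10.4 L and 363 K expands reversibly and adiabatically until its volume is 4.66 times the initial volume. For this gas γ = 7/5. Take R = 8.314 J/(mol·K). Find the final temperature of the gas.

196 K

P₁ = nRT₁/V₁ = 5.57×8.314×363/10.4 = 1620 kPa.
Adiabatic: TV^(γ−1) = const ⇒ T₂ = 363×(0.215)^0.400 = 196 K; PV^γ = const ⇒ P₂ = 187 kPa.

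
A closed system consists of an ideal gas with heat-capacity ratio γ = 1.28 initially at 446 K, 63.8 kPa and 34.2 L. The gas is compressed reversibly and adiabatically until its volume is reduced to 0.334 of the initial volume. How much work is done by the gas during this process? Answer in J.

-2800 J

n = P₁V₁/(RT₁) = 63.8×34.2/(8.314×446) = 0.588 mol.
Adiabatic: TV^(γ−1) = const ⇒ T₂ = 446×(2.99)^0.280 = 606 K; PV^γ = const ⇒ P₂ = 260 kPa.
ΔU = nCvΔT = 0.588×29.7×(606−446) = 2800 J.
Q = 0 for an adiabatic process, so W = −ΔU = -2800 J.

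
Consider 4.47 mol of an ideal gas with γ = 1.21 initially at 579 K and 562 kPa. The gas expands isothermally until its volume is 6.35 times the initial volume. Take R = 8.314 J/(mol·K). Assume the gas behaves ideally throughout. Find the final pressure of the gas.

88.5 kPa

V₁ = nRT₁/P₁ = 4.47×8.314×579/562 = 38.3 L.
Isothermal: T stays 579 K; PV = const ⇒ V₂ = 243 L, P₂ = 88.5 kPa.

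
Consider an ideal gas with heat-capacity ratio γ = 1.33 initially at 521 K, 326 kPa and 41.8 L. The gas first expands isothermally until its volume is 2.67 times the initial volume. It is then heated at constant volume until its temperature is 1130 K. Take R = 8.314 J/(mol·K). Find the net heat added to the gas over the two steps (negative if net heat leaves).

61700 J

n = P₁V₁/(RT₁) = 326×41.8/(8.314×521) = 3.15 mol.
Step 1 — Isothermal: T stays 521 K; PV = const ⇒ V₂ = 112 L, P₂ = 122 kPa.
ΔU = 0 (ideal gas, T constant).
W = nRT ln(V₂/V₁) = 3.15×8.314×521×ln(2.67) = 13400 J.
Q = ΔU + W = 13400 J.
State after step 1: P = 122 kPa, V = 112 L, T = 521 K.
Step 2 — Isochoric: V stays 112 L; P/T = const ⇒ T₂ = 1130 K, P₂ = 265 kPa.
W = 0 (no volume change).
ΔU = nCvΔT = 3.15×25.2×(1130−521) = 48300 J.
Q = ΔU = 48300 J.
Net over both steps: W = 13400 J, Q = 61700 J, ΔU = 48300 J.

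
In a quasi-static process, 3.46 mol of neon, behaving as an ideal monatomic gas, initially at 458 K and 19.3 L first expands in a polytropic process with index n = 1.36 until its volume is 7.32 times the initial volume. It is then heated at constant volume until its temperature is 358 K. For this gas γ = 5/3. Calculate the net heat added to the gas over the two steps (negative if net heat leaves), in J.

P₁ = nRT₁/V₁ = 3.46×8.314×458/19.3 = 683 kPa.
Step 1 — Polytropic n=1.36: T₂ = T₁(V₁/V₂)^(n−1) = 458×(0.137)^0.36 = 224 K; P₂ = P₁(V₁/V₂)^n = 45.5 kPa.
W = (P₁V₁−P₂V₂)/(n−1) = (683×19.3−45.5×141)/0.36 = 18700 J.
ΔU = nCvΔT = 3.46×12.5×(224−458) = -10100 J.
Q = ΔU + W = 8610 J.
State after step 1: P = 45.5 kPa, V = 141 L, T = 224 K.
Step 2 — Isochoric: V stays 141 L; P/T = const ⇒ T₂ = 358 K, P₂ = 72.9 kPa.
W = 0 (no volume change).
ΔU = nCvΔT = 3.46×12.5×(358−224) = 5800 J.
Q = ΔU = 5800 J.
Net over both steps: W = 18700 J, Q = 14400 J, ΔU = -4310 J.

14400 J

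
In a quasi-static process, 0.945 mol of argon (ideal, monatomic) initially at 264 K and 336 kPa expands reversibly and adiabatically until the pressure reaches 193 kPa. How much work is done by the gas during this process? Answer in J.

V₁ = nRT₁/P₁ = 0.945×8.314×264/336 = 6.17 L.
Adiabatic: T₂/T₁ = (P₂/P₁)^((γ−1)/γ) ⇒ T₂ = 264×(0.574)^0.400 = 211 K; V₂ = 8.61 L.
ΔU = nCvΔT = 0.945×12.5×(211−264) = -619 J.
Q = 0 for an adiabatic process, so W = −ΔU = 619 J.

619 J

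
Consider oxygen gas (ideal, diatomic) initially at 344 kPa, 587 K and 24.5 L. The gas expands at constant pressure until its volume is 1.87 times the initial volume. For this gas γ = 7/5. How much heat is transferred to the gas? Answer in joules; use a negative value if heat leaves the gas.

n = P₁V₁/(RT₁) = 344×24.5/(8.314×587) = 1.73 mol.
Isobaric: P stays 344 kPa; V/T = const ⇒ T₂ = 1100 K, V₂ = 45.8 L.
W = PΔV = 344×(45.8−24.5) kPa·L = 7330 J.
ΔU = nCvΔT = 1.73×20.8×(1100−587) = 18300 J.
Q = ΔU + W = nCpΔT = 25700 J.

25700 J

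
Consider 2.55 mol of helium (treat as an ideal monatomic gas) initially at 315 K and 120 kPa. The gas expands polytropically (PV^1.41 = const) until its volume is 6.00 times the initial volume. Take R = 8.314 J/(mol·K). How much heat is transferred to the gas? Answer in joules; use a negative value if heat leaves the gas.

3260 J

V₁ = nRT₁/P₁ = 2.55×8.314×315/120 = 55.7 L.
Polytropic n=1.41: T₂ = T₁(V₁/V₂)^(n−1) = 315×(0.167)^0.41 = 151 K; P₂ = P₁(V₁/V₂)^n = 9.59 kPa.
W = (P₁V₁−P₂V₂)/(n−1) = (120×55.7−9.59×334)/0.41 = 8480 J.
ΔU = nCvΔT = 2.55×12.5×(151−315) = -5210 J.
Q = ΔU + W = 3260 J.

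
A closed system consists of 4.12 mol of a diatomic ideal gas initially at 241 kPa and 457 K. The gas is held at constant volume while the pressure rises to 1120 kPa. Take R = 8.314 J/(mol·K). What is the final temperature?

2120 K

V₁ = nRT₁/P₁ = 4.12×8.314×457/241 = 65.0 L.
Isochoric: V stays 65.0 L; P/T = const ⇒ T₂ = 2120 K, P₂ = 1120 kPa.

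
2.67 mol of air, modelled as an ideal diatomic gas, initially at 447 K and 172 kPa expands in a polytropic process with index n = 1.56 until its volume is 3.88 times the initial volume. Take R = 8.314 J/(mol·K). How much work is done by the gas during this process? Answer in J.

V₁ = nRT₁/P₁ = 2.67×8.314×447/172 = 57.7 L.
Polytropic n=1.56: T₂ = T₁(V₁/V₂)^(n−1) = 447×(0.258)^0.56 = 209 K; P₂ = P₁(V₁/V₂)^n = 20.7 kPa.
W = (P₁V₁−P₂V₂)/(n−1) = (172×57.7−20.7×224)/0.56 = 9430 J.

9430 J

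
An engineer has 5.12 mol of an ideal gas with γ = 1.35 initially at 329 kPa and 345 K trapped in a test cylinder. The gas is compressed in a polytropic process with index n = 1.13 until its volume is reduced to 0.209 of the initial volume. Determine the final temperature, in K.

423 K

V₁ = nRT₁/P₁ = 5.12×8.314×345/329 = 44.6 L.
Polytropic n=1.13: T₂ = T₁(V₁/V₂)^(n−1) = 345×(4.78)^0.13 = 423 K; P₂ = P₁(V₁/V₂)^n = 1930 kPa.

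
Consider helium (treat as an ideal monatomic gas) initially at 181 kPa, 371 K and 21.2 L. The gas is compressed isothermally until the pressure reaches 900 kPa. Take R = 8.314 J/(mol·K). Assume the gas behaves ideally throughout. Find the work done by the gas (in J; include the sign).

-6150 J

n = P₁V₁/(RT₁) = 181×21.2/(8.314×371) = 1.24 mol.
Isothermal: T stays 371 K; PV = const ⇒ V₂ = 4.26 L, P₂ = 900 kPa.
W = nRT ln(V₂/V₁) = 1.24×8.314×371×ln(0.201) = -6150 J.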